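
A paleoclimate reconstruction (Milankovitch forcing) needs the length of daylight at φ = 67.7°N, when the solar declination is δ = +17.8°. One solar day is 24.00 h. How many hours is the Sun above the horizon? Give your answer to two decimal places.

18.87 h

cos H₀ = −tan φ · tan δ = −tan(+67.7°) × tan(+17.800°) = -0.7828, so H₀ = 2.4700 rad = 141.52°.
Daylight = 2H₀/(2π) × 24.00 h = (2.4700/π) × 24.00 = 18.87 h.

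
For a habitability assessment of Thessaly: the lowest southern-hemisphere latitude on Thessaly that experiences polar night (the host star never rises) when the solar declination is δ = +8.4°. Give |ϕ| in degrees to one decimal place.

|ϕ| = 81.6°

Polar night requires cos h₀ = −tan ϕ tan δ ≥ 1, i.e. tan ϕ tan δ ≤ −1.
The boundary is |tan ϕ| · |tan δ| = 1, so |ϕ| = 90° − |δ| = 90° − 8.4° = 81.6° in the southern hemisphere.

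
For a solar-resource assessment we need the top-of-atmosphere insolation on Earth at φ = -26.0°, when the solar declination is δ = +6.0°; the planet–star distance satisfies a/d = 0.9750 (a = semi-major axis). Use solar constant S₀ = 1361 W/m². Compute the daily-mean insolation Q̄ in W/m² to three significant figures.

Q̄ ≈ 339 W/m²

cos H₀ = −tan(-26.0°) tan(+6.000°) = 0.0513, H₀ = 1.5195 rad.
Bracket: H₀ sin φ sin δ + cos φ cos δ sin H₀ = 1.5195×-0.43837×0.10453 + 0.89879×0.99452×0.99869 = -0.069628 + 0.892694 = 0.823066.
Inverse-square distance factor (a/d)² = 0.9750² = 0.950625.
Q̄ = (S₀/π) × 0.950625 × [bracket] = (1361/π) × 0.950625 × 0.823066 = 339.0 W/m².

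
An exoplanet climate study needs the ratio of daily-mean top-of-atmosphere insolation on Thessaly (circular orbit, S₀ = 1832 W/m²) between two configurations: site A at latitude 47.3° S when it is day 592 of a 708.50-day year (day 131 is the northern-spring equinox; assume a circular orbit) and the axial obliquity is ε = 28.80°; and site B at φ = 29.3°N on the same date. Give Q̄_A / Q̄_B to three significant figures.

Q̄_A / Q̄_B ≈ 2.18

— Configuration A (φ=-47.3°):
Solar longitude: λ_s = 360° × (592 − 131)/708.50 = 234.241°.
sin δ = sin 28.80° × sin 234.241° = -0.39094, so δ = -23.013°.
cos H₀ = −tan(-47.3°) tan(-23.013°) = -0.4603, H₀ = 2.0491 rad.
Bracket: H₀ sin φ sin δ + cos φ cos δ sin H₀ = 2.0491×-0.73491×-0.39094 + 0.67816×0.92042×0.88777 = 0.588718 + 0.554139 = 1.142857.
Q̄ = (S₀/π) × [bracket] = (1832/π) × 1.142857 = 666.45 W/m².
— Configuration B (φ=+29.3°):
cos H₀ = −tan(+29.3°) tan(-23.013°) = 0.2384, H₀ = 1.3301 rad.
Bracket: H₀ sin φ sin δ + cos φ cos δ sin H₀ = 1.3301×0.48938×-0.39094 + 0.87207×0.92042×0.97118 = -0.254472 + 0.779538 = 0.525066.
Q̄ = (S₀/π) × [bracket] = (1832/π) × 0.525066 = 306.19 W/m².
Ratio Q̄_A / Q̄_B = 666.45 / 306.19 = 2.177.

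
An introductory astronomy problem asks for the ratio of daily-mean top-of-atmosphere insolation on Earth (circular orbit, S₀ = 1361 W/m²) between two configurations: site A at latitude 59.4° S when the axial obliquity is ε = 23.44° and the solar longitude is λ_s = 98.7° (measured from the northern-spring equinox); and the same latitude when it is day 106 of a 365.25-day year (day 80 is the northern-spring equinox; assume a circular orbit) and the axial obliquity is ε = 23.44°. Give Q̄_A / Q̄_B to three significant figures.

Q̄_A / Q̄_B ≈ 0.224

— Configuration A (φ=-59.4°):
Solar declination: sin δ = sin ε · sin λ_s = sin 23.44° × sin 98.7° = 0.39321, so δ = +23.154°.
cos H₀ = −tan(-59.4°) tan(+23.154°) = 0.7231, H₀ = 0.7625 rad.
Bracket: H₀ sin φ sin δ + cos φ cos δ sin H₀ = 0.7625×-0.86074×0.39321 + 0.50904×0.91945×0.69071 = -0.258069 + 0.323278 = 0.065209.
Q̄ = (S₀/π) × [bracket] = (1361/π) × 0.065209 = 28.250 W/m².
— Configuration B (φ=-59.4°):
Solar longitude: λ_s = 360° × (106 − 80)/365.25 = 25.626°.
sin δ = sin 23.44° × sin 25.626° = 0.17204, so δ = +9.907°.
cos H₀ = −tan(-59.4°) tan(+9.907°) = 0.2953, H₀ = 1.2710 rad.
Bracket: H₀ sin φ sin δ + cos φ cos δ sin H₀ = 1.2710×-0.86074×0.17204 + 0.50904×0.98509×0.95540 = -0.188212 + 0.479086 = 0.290874.
Q̄ = (S₀/π) × [bracket] = (1361/π) × 0.290874 = 126.01 W/m².
Ratio Q̄_A / Q̄_B = 28.250 / 126.01 = 0.2242.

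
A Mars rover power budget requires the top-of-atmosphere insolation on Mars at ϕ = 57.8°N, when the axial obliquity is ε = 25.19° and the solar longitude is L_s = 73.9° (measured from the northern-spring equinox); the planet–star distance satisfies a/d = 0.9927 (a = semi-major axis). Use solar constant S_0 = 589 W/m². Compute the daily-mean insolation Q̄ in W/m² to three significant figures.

Solar declination: sin δ = sin ε · sin L_s = sin 25.19° × sin 73.9° = 0.40893, so δ = +24.138°.
cos h₀ = −tan(+57.8°) tan(+24.138°) = -0.7116, h₀ = 2.3625 rad.
Bracket: h₀ sin ϕ sin δ + cos ϕ cos δ sin h₀ = 2.3625×0.84619×0.40893 + 0.53288×0.91257×0.70260 = 0.817502 + 0.341668 = 1.159170.
Inverse-square distance factor (a/d)² = 0.9927² = 0.985453.
Q̄ = (S_0/π) × 0.985453 × [bracket] = (589/π) × 0.985453 × 1.159170 = 214.2 W/m².

Q̄ ≈ 214 W/m²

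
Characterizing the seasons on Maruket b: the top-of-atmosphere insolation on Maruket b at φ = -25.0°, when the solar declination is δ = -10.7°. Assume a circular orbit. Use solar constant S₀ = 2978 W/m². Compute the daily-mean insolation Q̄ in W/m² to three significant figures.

cos H₀ = −tan(-25.0°) tan(-10.700°) = -0.0881, H₀ = 1.6590 rad.
Bracket: H₀ sin φ sin δ + cos φ cos δ sin H₀ = 1.6590×-0.42262×-0.18567 + 0.90631×0.98261×0.99611 = 0.130178 + 0.887085 = 1.017263.
Q̄ = (S₀/π) × [bracket] = (2978/π) × 1.017263 = 964.3 W/m².

Q̄ ≈ 964 W/m²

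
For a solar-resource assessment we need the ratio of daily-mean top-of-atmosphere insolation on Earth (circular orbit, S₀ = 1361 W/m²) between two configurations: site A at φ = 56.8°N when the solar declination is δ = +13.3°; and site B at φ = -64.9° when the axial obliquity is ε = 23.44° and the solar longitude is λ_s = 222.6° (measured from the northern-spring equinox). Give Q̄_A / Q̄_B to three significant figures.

Q̄_A / Q̄_B ≈ 1.00

— Configuration A (φ=+56.8°):
cos H₀ = −tan(+56.8°) tan(+13.300°) = -0.3612, H₀ = 1.9404 rad.
Bracket: H₀ sin φ sin δ + cos φ cos δ sin H₀ = 1.9404×0.83676×0.23005 + 0.54756×0.97318×0.93247 = 0.373520 + 0.496889 = 0.870409.
Q̄ = (S₀/π) × [bracket] = (1361/π) × 0.870409 = 377.08 W/m².
— Configuration B (φ=-64.9°):
Solar declination: sin δ = sin ε · sin λ_s = sin 23.44° × sin 222.6° = -0.26925, so δ = -15.620°.
cos H₀ = −tan(-64.9°) tan(-15.620°) = -0.5968, H₀ = 2.2103 rad.
Bracket: H₀ sin φ sin δ + cos φ cos δ sin H₀ = 2.2103×-0.90557×-0.26925 + 0.42420×0.96307×0.80236 = 0.538926 + 0.327792 = 0.866718.
Q̄ = (S₀/π) × [bracket] = (1361/π) × 0.866718 = 375.48 W/m².
Ratio Q̄_A / Q̄_B = 377.08 / 375.48 = 1.004.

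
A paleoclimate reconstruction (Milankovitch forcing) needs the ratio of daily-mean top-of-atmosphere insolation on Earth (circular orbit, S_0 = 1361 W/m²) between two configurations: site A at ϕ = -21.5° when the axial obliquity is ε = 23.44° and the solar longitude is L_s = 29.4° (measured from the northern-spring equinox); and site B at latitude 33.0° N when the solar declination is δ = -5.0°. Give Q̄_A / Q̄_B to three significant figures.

— Configuration A (ϕ=-21.5°):
Solar declination: sin δ = sin ε · sin L_s = sin 23.44° × sin 29.4° = 0.19528, so δ = +11.261°.
cos h₀ = −tan(-21.5°) tan(+11.261°) = 0.0784, h₀ = 1.4923 rad.
Bracket: h₀ sin ϕ sin δ + cos ϕ cos δ sin h₀ = 1.4923×-0.36650×0.19528 + 0.93042×0.98075×0.99692 = -0.106804 + 0.909699 = 0.802895.
Q̄ = (S_0/π) × [bracket] = (1361/π) × 0.802895 = 347.83 W/m².
— Configuration B (ϕ=+33.0°):
cos h₀ = −tan(+33.0°) tan(-5.000°) = 0.0568, h₀ = 1.5139 rad.
Bracket: h₀ sin ϕ sin δ + cos ϕ cos δ sin h₀ = 1.5139×0.54464×-0.08716 + 0.83867×0.99619×0.99838 = -0.071866 + 0.834121 = 0.762255.
Q̄ = (S_0/π) × [bracket] = (1361/π) × 0.762255 = 330.22 W/m².
Ratio Q̄_A / Q̄_B = 347.83 / 330.22 = 1.053.

Q̄_A / Q̄_B ≈ 1.05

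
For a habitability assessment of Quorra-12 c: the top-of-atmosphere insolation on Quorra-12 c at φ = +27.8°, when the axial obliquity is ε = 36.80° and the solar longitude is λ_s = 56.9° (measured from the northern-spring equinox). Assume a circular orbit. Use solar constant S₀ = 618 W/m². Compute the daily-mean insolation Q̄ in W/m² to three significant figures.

Q̄ ≈ 230 W/m²

Solar declination: sin δ = sin ε · sin λ_s = sin 36.80° × sin 56.9° = 0.50181, so δ = +30.120°.
cos H₀ = −tan(+27.8°) tan(+30.120°) = -0.3059, H₀ = 1.8817 rad.
Bracket: H₀ sin φ sin δ + cos φ cos δ sin H₀ = 1.8817×0.46639×0.50181 + 0.88458×0.86498×0.95207 = 0.440391 + 0.728471 = 1.168862.
Q̄ = (S₀/π) × [bracket] = (618/π) × 1.168862 = 229.9 W/m².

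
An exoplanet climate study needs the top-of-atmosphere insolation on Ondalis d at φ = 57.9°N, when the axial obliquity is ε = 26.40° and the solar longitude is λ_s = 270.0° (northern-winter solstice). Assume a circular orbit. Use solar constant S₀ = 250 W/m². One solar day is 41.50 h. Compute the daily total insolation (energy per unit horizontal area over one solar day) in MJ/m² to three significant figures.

0.514 MJ/m²

Solar declination: sin δ = sin ε · sin λ_s = sin 26.40° × sin 270.0° = -0.44464, so δ = -26.400°.
cos H₀ = −tan(+57.9°) tan(-26.400°) = 0.7913, H₀ = 0.6578 rad.
Bracket: H₀ sin φ sin δ + cos φ cos δ sin H₀ = 0.6578×0.84712×-0.44464 + 0.53140×0.89571×0.61138 = -0.247769 + 0.291005 = 0.043236.
Q̄ = (S₀/π) × [bracket] = (250/π) × 0.043236 = 3.4406 W/m².
Daily total = Q̄ × 41.50 h × 3600 s/h = 3.4406 × 41.50 × 3600 / 10⁶ = 0.5140 MJ/m².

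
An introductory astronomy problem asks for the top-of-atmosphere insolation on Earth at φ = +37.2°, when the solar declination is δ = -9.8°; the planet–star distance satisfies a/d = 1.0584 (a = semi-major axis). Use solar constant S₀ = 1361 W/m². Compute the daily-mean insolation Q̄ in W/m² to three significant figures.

cos H₀ = −tan(+37.2°) tan(-9.800°) = 0.1311, H₀ = 1.4393 rad.
Bracket: H₀ sin φ sin δ + cos φ cos δ sin H₀ = 1.4393×0.60460×-0.17021 + 0.79653×0.98541×0.99137 = -0.148117 + 0.778135 = 0.630018.
Inverse-square distance factor (a/d)² = 1.0584² = 1.120211.
Q̄ = (S₀/π) × 1.120211 × [bracket] = (1361/π) × 1.120211 × 0.630018 = 305.7 W/m².

Q̄ ≈ 306 W/m²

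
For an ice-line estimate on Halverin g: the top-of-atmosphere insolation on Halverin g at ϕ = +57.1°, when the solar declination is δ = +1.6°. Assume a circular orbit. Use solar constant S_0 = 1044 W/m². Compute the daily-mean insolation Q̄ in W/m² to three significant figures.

cos h₀ = −tan(+57.1°) tan(+1.600°) = -0.0432, h₀ = 1.6140 rad.
Bracket: h₀ sin ϕ sin δ + cos ϕ cos δ sin h₀ = 1.6140×0.83962×0.02792 + 0.54317×0.99961×0.99907 = 0.037836 + 0.542453 = 0.580289.
Q̄ = (S_0/π) × [bracket] = (1044/π) × 0.580289 = 192.8 W/m².

Q̄ ≈ 193 W/m²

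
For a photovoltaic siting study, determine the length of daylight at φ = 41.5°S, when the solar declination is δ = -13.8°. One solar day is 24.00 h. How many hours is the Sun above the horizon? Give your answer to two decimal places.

13.67 h

cos H₀ = −tan φ · tan δ = −tan(-41.5°) × tan(-13.800°) = -0.2173, so H₀ = 1.7899 rad = 102.55°.
Daylight = 2H₀/(2π) × 24.00 h = (1.7899/π) × 24.00 = 13.67 h.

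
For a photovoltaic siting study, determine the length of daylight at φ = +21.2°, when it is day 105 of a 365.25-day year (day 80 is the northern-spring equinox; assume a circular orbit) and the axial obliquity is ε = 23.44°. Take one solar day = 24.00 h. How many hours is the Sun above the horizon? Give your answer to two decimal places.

12.50 h

Solar longitude: λ_s = 360° × (105 − 80)/365.25 = 24.641°.
sin δ = sin 23.44° × sin 24.641° = 0.16585, so δ = +9.547°.
cos H₀ = −tan φ · tan δ = −tan(+21.2°) × tan(+9.547°) = -0.0652, so H₀ = 1.6361 rad = 93.74°.
Daylight = 2H₀/(2π) × 24.00 h = (1.6361/π) × 24.00 = 12.50 h.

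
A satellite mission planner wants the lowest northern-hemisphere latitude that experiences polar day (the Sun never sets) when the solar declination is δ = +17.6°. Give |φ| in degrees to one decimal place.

|φ| = 72.4°

Polar day requires cos H₀ = −tan φ tan δ ≤ −1, i.e. tan φ tan δ ≥ 1.
The boundary is |tan φ| · |tan δ| = 1, so |φ| = 90° − |δ| = 90° − 17.6° = 72.4° in the northern hemisphere.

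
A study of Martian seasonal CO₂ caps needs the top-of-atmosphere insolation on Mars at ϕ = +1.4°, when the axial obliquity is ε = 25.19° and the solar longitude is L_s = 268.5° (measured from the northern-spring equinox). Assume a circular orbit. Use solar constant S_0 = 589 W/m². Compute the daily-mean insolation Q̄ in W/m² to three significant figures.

Solar declination: sin δ = sin ε · sin L_s = sin 25.19° × sin 268.5° = -0.42548, so δ = -25.181°.
cos h₀ = −tan(+1.4°) tan(-25.181°) = 0.0115, h₀ = 1.5593 rad.
Bracket: h₀ sin ϕ sin δ + cos ϕ cos δ sin h₀ = 1.5593×0.02443×-0.42548 + 0.99970×0.90497×0.99993 = -0.016208 + 0.904635 = 0.888427.
Q̄ = (S_0/π) × [bracket] = (589/π) × 0.888427 = 166.6 W/m².

Q̄ ≈ 167 W/m²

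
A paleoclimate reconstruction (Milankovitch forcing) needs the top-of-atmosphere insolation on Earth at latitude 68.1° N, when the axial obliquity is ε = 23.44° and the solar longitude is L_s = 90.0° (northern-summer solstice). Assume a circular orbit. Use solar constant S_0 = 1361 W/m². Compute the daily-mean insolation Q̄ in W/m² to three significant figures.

Q̄ ≈ 502 W/m²

Solar declination: sin δ = sin ε · sin L_s = sin 23.44° × sin 90.0° = 0.39779, so δ = +23.440°.
cos h₀ = −tan(+68.1°) tan(+23.440°) = -1.0785 ≤ −1 ⇒ polar day, h₀ = π.
Bracket: h₀ sin ϕ sin δ + cos ϕ cos δ sin h₀ = 3.1416×0.92784×0.39779 + 0.37299×0.91748×0.00000 = 1.159519 + 0.000000 = 1.159519.
Q̄ = (S_0/π) × [bracket] = (1361/π) × 1.159519 = 502.3 W/m².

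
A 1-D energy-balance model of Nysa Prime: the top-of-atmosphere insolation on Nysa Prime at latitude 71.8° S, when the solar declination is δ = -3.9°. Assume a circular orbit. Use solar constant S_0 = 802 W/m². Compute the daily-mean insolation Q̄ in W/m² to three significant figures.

Q̄ ≈ 107 W/m²

cos h₀ = −tan(-71.8°) tan(-3.900°) = -0.2073, h₀ = 1.7797 rad.
Bracket: h₀ sin ϕ sin δ + cos ϕ cos δ sin h₀ = 1.7797×-0.94997×-0.06802 + 0.31233×0.99768×0.97827 = 0.114999 + 0.304834 = 0.419833.
Q̄ = (S_0/π) × [bracket] = (802/π) × 0.419833 = 107.2 W/m².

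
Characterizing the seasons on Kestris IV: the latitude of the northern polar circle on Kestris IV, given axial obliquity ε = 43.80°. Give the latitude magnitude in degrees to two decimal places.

46.20°

The polar circle is the lowest latitude that experiences at least one full rotation of continuous daylight at the northern-summer solstice; it lies at |φ| = 90° − ε = 90° − 43.80° = 46.20°.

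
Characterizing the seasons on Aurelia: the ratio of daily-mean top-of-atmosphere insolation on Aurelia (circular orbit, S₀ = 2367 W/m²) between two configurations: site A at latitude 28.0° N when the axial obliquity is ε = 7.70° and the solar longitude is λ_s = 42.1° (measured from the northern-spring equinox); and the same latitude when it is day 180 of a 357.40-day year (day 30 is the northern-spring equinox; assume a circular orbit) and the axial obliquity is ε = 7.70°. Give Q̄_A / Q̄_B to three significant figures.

— Configuration A (φ=+28.0°):
Solar declination: sin δ = sin ε · sin λ_s = sin 7.70° × sin 42.1° = 0.08983, so δ = +5.154°.
cos H₀ = −tan(+28.0°) tan(+5.154°) = -0.0480, H₀ = 1.6188 rad.
Bracket: H₀ sin φ sin δ + cos φ cos δ sin H₀ = 1.6188×0.46947×0.08983 + 0.88295×0.99596×0.99885 = 0.068269 + 0.878372 = 0.946641.
Q̄ = (S₀/π) × [bracket] = (2367/π) × 0.946641 = 713.24 W/m².
— Configuration B (φ=+28.0°):
Solar longitude: λ_s = 360° × (180 − 30)/357.40 = 151.091°.
sin δ = sin 7.70° × sin 151.091° = 0.06477, so δ = +3.714°.
cos H₀ = −tan(+28.0°) tan(+3.714°) = -0.0345, H₀ = 1.6053 rad.
Bracket: H₀ sin φ sin δ + cos φ cos δ sin H₀ = 1.6053×0.46947×0.06477 + 0.88295×0.99790×0.99940 = 0.048813 + 0.880567 = 0.929380.
Q̄ = (S₀/π) × [bracket] = (2367/π) × 0.929380 = 700.23 W/m².
Ratio Q̄_A / Q̄_B = 713.24 / 700.23 = 1.019.

Q̄_A / Q̄_B ≈ 1.02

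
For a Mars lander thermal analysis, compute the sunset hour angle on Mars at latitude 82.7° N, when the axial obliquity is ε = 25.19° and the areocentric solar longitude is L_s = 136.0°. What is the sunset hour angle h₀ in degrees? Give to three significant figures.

h₀ = 180°

sin δ = sin 25.19° × sin 136.0° = 0.29566, so δ = +17.197°.
Sunrise equation: cos h₀ = −tan ϕ · tan δ = -2.4160 ≤ −1, so the Sun never sets (polar day) and h₀ = π.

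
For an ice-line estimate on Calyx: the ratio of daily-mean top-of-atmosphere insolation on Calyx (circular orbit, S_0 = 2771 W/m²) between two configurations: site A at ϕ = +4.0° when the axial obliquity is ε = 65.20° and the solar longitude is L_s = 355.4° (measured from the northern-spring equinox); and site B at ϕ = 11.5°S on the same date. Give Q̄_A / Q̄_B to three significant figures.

— Configuration A (ϕ=+4.0°):
Solar declination: sin δ = sin ε · sin L_s = sin 65.20° × sin 355.4° = -0.07280, so δ = -4.175°.
cos h₀ = −tan(+4.0°) tan(-4.175°) = 0.0051, h₀ = 1.5657 rad.
Bracket: h₀ sin ϕ sin δ + cos ϕ cos δ sin h₀ = 1.5657×0.06976×-0.07280 + 0.99756×0.99735×0.99999 = -0.007951 + 0.994907 = 0.986956.
Q̄ = (S_0/π) × [bracket] = (2771/π) × 0.986956 = 870.53 W/m².
— Configuration B (ϕ=-11.5°):
cos h₀ = −tan(-11.5°) tan(-4.175°) = -0.0149, h₀ = 1.5856 rad.
Bracket: h₀ sin ϕ sin δ + cos ϕ cos δ sin h₀ = 1.5856×-0.19937×-0.07280 + 0.97992×0.99735×0.99989 = 0.023014 + 0.977216 = 1.000230.
Q̄ = (S_0/π) × [bracket] = (2771/π) × 1.000230 = 882.24 W/m².
Ratio Q̄_A / Q̄_B = 870.53 / 882.24 = 0.9867.

Q̄_A / Q̄_B ≈ 0.987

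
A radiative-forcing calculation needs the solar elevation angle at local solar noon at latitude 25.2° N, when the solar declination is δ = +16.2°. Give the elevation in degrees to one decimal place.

At local noon the hour angle is zero, so the zenith angle equals |ϕ − δ| = |+25.2° − (+16.200°)| = 9.000°.
Elevation = 90° − 9.000° = 81.0°.

81.0°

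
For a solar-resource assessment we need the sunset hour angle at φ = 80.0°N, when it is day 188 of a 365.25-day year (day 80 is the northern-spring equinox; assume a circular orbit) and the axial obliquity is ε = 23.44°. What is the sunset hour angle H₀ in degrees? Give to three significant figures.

H₀ = 180°

Solar longitude: λ_s = 360° × (188 − 80)/365.25 = 106.448°.
sin δ = sin 23.44° × sin 106.448° = 0.38151, so δ = +22.427°.
Sunrise equation: cos H₀ = −tan φ · tan δ = -2.3407 ≤ −1, so the Sun never sets (polar day) and H₀ = π.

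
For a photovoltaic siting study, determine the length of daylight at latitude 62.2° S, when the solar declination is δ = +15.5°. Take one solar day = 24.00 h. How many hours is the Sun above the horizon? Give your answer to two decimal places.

cos H₀ = −tan φ · tan δ = −tan(-62.2°) × tan(+15.500°) = 0.5260, so H₀ = 1.0169 rad = 58.26°.
Daylight = 2H₀/(2π) × 24.00 h = (1.0169/π) × 24.00 = 7.77 h.

7.77 h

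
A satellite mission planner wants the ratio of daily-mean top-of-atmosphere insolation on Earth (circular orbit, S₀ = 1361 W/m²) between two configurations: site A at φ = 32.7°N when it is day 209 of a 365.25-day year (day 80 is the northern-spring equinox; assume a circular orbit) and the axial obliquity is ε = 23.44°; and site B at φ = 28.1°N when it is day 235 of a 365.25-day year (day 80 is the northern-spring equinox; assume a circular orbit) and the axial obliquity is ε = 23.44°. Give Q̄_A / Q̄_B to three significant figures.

— Configuration A (φ=+32.7°):
Solar longitude: λ_s = 360° × (209 − 80)/365.25 = 127.146°.
sin δ = sin 23.44° × sin 127.146° = 0.31708, so δ = +18.486°.
cos H₀ = −tan(+32.7°) tan(+18.486°) = -0.2146, H₀ = 1.7871 rad.
Bracket: H₀ sin φ sin δ + cos φ cos δ sin H₀ = 1.7871×0.54024×0.31708 + 0.84151×0.94840×0.97669 = 0.306129 + 0.779485 = 1.085614.
Q̄ = (S₀/π) × [bracket] = (1361/π) × 1.085614 = 470.31 W/m².
— Configuration B (φ=+28.1°):
Solar longitude: λ_s = 360° × (235 − 80)/365.25 = 152.772°.
sin δ = sin 23.44° × sin 152.772° = 0.18200, so δ = +10.486°.
cos H₀ = −tan(+28.1°) tan(+10.486°) = -0.0988, H₀ = 1.6698 rad.
Bracket: H₀ sin φ sin δ + cos φ cos δ sin H₀ = 1.6698×0.47101×0.18200 + 0.88213×0.98330×0.99510 = 0.143142 + 0.863148 = 1.006290.
Q̄ = (S₀/π) × [bracket] = (1361/π) × 1.006290 = 435.94 W/m².
Ratio Q̄_A / Q̄_B = 470.31 / 435.94 = 1.079.

Q̄_A / Q̄_B ≈ 1.08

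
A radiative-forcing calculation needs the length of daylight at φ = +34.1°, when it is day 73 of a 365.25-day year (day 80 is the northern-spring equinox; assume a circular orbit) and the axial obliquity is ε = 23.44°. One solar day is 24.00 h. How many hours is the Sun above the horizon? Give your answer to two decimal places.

11.75 h

Solar longitude: λ_s = 360° × (73 − 80)/365.25 = -6.899°, i.e. -6.899° + 360° = 353.101°.
sin δ = sin 23.44° × sin 353.101° = -0.04778, so δ = -2.739°.
cos H₀ = −tan φ · tan δ = −tan(+34.1°) × tan(-2.739°) = 0.0324, so H₀ = 1.5384 rad = 88.14°.
Daylight = 2H₀/(2π) × 24.00 h = (1.5384/π) × 24.00 = 11.75 h.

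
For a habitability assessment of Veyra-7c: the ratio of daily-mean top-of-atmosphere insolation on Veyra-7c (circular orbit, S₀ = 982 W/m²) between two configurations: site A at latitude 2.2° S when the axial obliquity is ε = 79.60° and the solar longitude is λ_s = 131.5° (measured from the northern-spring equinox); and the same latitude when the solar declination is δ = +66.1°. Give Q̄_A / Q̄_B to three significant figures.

Q̄_A / Q̄_B ≈ 1.80

— Configuration A (φ=-2.2°):
Solar declination: sin δ = sin ε · sin λ_s = sin 79.60° × sin 131.5° = 0.73665, so δ = +47.447°.
cos H₀ = −tan(-2.2°) tan(+47.447°) = 0.0418, H₀ = 1.5289 rad.
Bracket: H₀ sin φ sin δ + cos φ cos δ sin H₀ = 1.5289×-0.03839×0.73665 + 0.99926×0.67627×0.99912 = -0.043237 + 0.675175 = 0.631938.
Q̄ = (S₀/π) × [bracket] = (982/π) × 0.631938 = 197.53 W/m².
— Configuration B (φ=-2.2°):
cos H₀ = −tan(-2.2°) tan(+66.100°) = 0.0867, H₀ = 1.4840 rad.
Bracket: H₀ sin φ sin δ + cos φ cos δ sin H₀ = 1.4840×-0.03839×0.91425 + 0.99926×0.40514×0.99624 = -0.052086 + 0.403318 = 0.351232.
Q̄ = (S₀/π) × [bracket] = (982/π) × 0.351232 = 109.79 W/m².
Ratio Q̄_A / Q̄_B = 197.53 / 109.79 = 1.799.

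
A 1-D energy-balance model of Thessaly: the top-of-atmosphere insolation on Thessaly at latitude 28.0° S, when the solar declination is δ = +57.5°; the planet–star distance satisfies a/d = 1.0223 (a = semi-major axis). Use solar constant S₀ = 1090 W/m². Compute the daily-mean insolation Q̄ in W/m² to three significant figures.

Q̄ ≈ 11.0 W/m²

cos H₀ = −tan(-28.0°) tan(+57.500°) = 0.8346, H₀ = 0.5834 rad.
Bracket: H₀ sin φ sin δ + cos φ cos δ sin H₀ = 0.5834×-0.46947×0.84339 + 0.88295×0.53730×0.55083 = -0.230995 + 0.261319 = 0.030324.
Inverse-square distance factor (a/d)² = 1.0223² = 1.045097.
Q̄ = (S₀/π) × 1.045097 × [bracket] = (1090/π) × 1.045097 × 0.030324 = 11.00 W/m².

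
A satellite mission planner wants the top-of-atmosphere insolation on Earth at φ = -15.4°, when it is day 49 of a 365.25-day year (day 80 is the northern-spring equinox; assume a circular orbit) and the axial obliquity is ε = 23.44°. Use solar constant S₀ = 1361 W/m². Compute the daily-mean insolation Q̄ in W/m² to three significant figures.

Solar longitude: λ_s = 360° × (49 − 80)/365.25 = -30.554°, i.e. -30.554° + 360° = 329.446°.
sin δ = sin 23.44° × sin 329.446° = -0.20222, so δ = -11.667°.
cos H₀ = −tan(-15.4°) tan(-11.667°) = -0.0569, H₀ = 1.6277 rad.
Bracket: H₀ sin φ sin δ + cos φ cos δ sin H₀ = 1.6277×-0.26556×-0.20222 + 0.96410×0.97934×0.99838 = 0.087410 + 0.942652 = 1.030062.
Q̄ = (S₀/π) × [bracket] = (1361/π) × 1.030062 = 446.2 W/m².

Q̄ ≈ 446 W/m²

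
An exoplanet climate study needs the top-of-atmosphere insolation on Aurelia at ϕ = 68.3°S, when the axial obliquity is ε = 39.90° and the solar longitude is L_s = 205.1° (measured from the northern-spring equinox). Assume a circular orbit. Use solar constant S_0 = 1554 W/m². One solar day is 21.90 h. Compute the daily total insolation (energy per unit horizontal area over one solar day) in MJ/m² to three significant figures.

33.0 MJ/m²

Solar declination: sin δ = sin ε · sin L_s = sin 39.90° × sin 205.1° = -0.27210, so δ = -15.789°.
cos h₀ = −tan(-68.3°) tan(-15.789°) = -0.7106, h₀ = 2.3611 rad.
Bracket: h₀ sin ϕ sin δ + cos ϕ cos δ sin h₀ = 2.3611×-0.92913×-0.27210 + 0.36975×0.96227×0.70362 = 0.596925 + 0.250348 = 0.847273.
Q̄ = (S_0/π) × [bracket] = (1554/π) × 0.847273 = 419.11 W/m².
Daily total = Q̄ × 21.90 h × 3600 s/h = 419.11 × 21.90 × 3600 / 10⁶ = 33.04 MJ/m².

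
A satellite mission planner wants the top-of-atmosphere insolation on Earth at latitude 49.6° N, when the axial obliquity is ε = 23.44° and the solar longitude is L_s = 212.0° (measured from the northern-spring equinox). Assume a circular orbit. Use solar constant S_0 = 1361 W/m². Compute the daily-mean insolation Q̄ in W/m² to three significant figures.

Solar declination: sin δ = sin ε · sin L_s = sin 23.44° × sin 212.0° = -0.21080, so δ = -12.169°.
cos h₀ = −tan(+49.6°) tan(-12.169°) = 0.2534, h₀ = 1.3146 rad.
Bracket: h₀ sin ϕ sin δ + cos ϕ cos δ sin h₀ = 1.3146×0.76154×-0.21080 + 0.64812×0.97753×0.96737 = -0.211036 + 0.612884 = 0.401848.
Q̄ = (S_0/π) × [bracket] = (1361/π) × 0.401848 = 174.1 W/m².

Q̄ ≈ 174 W/m²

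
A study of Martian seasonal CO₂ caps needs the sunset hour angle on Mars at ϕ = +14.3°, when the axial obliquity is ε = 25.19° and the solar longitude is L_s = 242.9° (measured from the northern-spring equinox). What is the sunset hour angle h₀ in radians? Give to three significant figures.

h₀ = 1.47 rad

Solar declination: sin δ = sin ε · sin L_s = sin 25.19° × sin 242.9° = -0.37889, so δ = -22.265°.
cos h₀ = −tan ϕ · tan δ = −tan(+14.3°) × tan(-22.265°) = 0.1044, so h₀ = 1.4662 rad = 84.01°.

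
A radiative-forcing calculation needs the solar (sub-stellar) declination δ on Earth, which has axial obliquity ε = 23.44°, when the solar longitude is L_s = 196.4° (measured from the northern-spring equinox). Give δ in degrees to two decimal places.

δ = -6.45°

sin δ = sin ε · sin L_s = sin 23.44° × sin 196.4° = -0.112312.
δ = arcsin(-0.112312) = -6.45°.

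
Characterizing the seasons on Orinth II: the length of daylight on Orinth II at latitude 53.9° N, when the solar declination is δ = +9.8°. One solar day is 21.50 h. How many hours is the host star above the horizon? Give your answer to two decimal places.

cos h₀ = −tan ϕ · tan δ = −tan(+53.9°) × tan(+9.800°) = -0.2369, so h₀ = 1.8099 rad = 103.70°.
Daylight = 2h₀/(2π) × 21.50 h = (1.8099/π) × 21.50 = 12.39 h.

12.39 h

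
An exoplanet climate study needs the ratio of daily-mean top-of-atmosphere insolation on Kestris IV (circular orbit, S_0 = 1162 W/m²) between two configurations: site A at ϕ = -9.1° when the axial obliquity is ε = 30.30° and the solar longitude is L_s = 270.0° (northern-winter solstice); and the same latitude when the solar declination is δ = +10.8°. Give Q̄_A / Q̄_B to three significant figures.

Q̄_A / Q̄_B ≈ 1.06

— Configuration A (ϕ=-9.1°):
Solar declination: sin δ = sin ε · sin L_s = sin 30.30° × sin 270.0° = -0.50453, so δ = -30.300°.
cos h₀ = −tan(-9.1°) tan(-30.300°) = -0.0936, h₀ = 1.6645 rad.
Bracket: h₀ sin ϕ sin δ + cos ϕ cos δ sin h₀ = 1.6645×-0.15816×-0.50453 + 0.98741×0.86340×0.99561 = 0.132821 + 0.848787 = 0.981608.
Q̄ = (S_0/π) × [bracket] = (1162/π) × 0.981608 = 363.07 W/m².
— Configuration B (ϕ=-9.1°):
cos h₀ = −tan(-9.1°) tan(+10.800°) = 0.0306, h₀ = 1.5402 rad.
Bracket: h₀ sin ϕ sin δ + cos ϕ cos δ sin h₀ = 1.5402×-0.15816×0.18738 + 0.98741×0.98229×0.99953 = -0.045645 + 0.969467 = 0.923822.
Q̄ = (S_0/π) × [bracket] = (1162/π) × 0.923822 = 341.70 W/m².
Ratio Q̄_A / Q̄_B = 363.07 / 341.70 = 1.063.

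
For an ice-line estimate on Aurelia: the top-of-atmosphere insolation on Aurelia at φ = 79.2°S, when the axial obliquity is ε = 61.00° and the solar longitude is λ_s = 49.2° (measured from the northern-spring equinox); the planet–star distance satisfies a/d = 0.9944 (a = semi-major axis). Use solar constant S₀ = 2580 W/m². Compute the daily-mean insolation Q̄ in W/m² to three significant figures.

Solar declination: sin δ = sin ε · sin λ_s = sin 61.00° × sin 49.2° = 0.66208, so δ = +41.459°.
cos H₀ = −tan(-79.2°) tan(+41.459°) = 4.6312 ≥ 1 ⇒ polar night, H₀ = 0 and Q̄ = 0.
Inverse-square distance factor (a/d)² = 0.9944² = 0.988831.

Q̄ ≈ 0.00 W/m²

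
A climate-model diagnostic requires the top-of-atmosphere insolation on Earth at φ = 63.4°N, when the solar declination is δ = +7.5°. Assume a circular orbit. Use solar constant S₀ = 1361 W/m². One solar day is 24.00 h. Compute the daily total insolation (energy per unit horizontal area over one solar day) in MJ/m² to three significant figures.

24.1 MJ/m²

cos H₀ = −tan(+63.4°) tan(+7.500°) = -0.2629, H₀ = 1.8368 rad.
Bracket: H₀ sin φ sin δ + cos φ cos δ sin H₀ = 1.8368×0.89415×0.13053 + 0.44776×0.99144×0.96482 = 0.214379 + 0.428310 = 0.642689.
Q̄ = (S₀/π) × [bracket] = (1361/π) × 0.642689 = 278.43 W/m².
Daily total = Q̄ × 24.00 h × 3600 s/h = 278.43 × 24.00 × 3600 / 10⁶ = 24.06 MJ/m².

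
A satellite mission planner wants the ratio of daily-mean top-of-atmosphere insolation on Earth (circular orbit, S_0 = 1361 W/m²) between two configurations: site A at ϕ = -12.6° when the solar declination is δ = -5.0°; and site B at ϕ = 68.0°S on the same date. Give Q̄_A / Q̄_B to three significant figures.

— Configuration A (ϕ=-12.6°):
cos h₀ = −tan(-12.6°) tan(-5.000°) = -0.0196, h₀ = 1.5904 rad.
Bracket: h₀ sin ϕ sin δ + cos ϕ cos δ sin h₀ = 1.5904×-0.21814×-0.08716 + 0.97592×0.99619×0.99981 = 0.030238 + 0.972017 = 1.002255.
Q̄ = (S_0/π) × [bracket] = (1361/π) × 1.002255 = 434.20 W/m².
— Configuration B (ϕ=-68.0°):
cos h₀ = −tan(-68.0°) tan(-5.000°) = -0.2165, h₀ = 1.7891 rad.
Bracket: h₀ sin ϕ sin δ + cos ϕ cos δ sin h₀ = 1.7891×-0.92718×-0.08716 + 0.37461×0.99619×0.97627 = 0.144583 + 0.364327 = 0.508910.
Q̄ = (S_0/π) × [bracket] = (1361/π) × 0.508910 = 220.47 W/m².
Ratio Q̄_A / Q̄_B = 434.20 / 220.47 = 1.969.

Q̄_A / Q̄_B ≈ 1.97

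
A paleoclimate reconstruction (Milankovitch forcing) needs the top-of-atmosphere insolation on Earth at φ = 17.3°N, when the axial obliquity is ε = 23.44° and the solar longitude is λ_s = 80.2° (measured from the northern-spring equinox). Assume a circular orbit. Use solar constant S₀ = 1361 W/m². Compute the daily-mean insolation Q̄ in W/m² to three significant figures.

Q̄ ≈ 463 W/m²

Solar declination: sin δ = sin ε · sin λ_s = sin 23.44° × sin 80.2° = 0.39198, so δ = +23.078°.
cos H₀ = −tan(+17.3°) tan(+23.078°) = -0.1327, H₀ = 1.7039 rad.
Bracket: H₀ sin φ sin δ + cos φ cos δ sin H₀ = 1.7039×0.29737×0.39198 + 0.95476×0.91997×0.99115 = 0.198612 + 0.870577 = 1.069189.
Q̄ = (S₀/π) × [bracket] = (1361/π) × 1.069189 = 463.2 W/m².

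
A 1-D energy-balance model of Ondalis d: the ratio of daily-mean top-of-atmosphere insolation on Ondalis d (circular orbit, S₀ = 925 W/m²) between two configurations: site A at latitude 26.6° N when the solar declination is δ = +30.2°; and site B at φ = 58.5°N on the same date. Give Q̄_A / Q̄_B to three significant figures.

Q̄_A / Q̄_B ≈ 0.858

— Configuration A (φ=+26.6°):
cos H₀ = −tan(+26.6°) tan(+30.200°) = -0.2915, H₀ = 1.8665 rad.
Bracket: H₀ sin φ sin δ + cos φ cos δ sin H₀ = 1.8665×0.44776×0.50302 + 0.89415×0.86427×0.95659 = 0.420396 + 0.739240 = 1.159636.
Q̄ = (S₀/π) × [bracket] = (925/π) × 1.159636 = 341.44 W/m².
— Configuration B (φ=+58.5°):
cos H₀ = −tan(+58.5°) tan(+30.200°) = -0.9498, H₀ = 2.8233 rad.
Bracket: H₀ sin φ sin δ + cos φ cos δ sin H₀ = 2.8233×0.85264×0.50302 + 0.52250×0.86427×0.31298 = 1.210899 + 0.141336 = 1.352235.
Q̄ = (S₀/π) × [bracket] = (925/π) × 1.352235 = 398.15 W/m².
Ratio Q̄_A / Q̄_B = 341.44 / 398.15 = 0.8576.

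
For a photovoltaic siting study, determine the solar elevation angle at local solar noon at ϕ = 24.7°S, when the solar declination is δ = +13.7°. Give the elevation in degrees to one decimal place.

At local noon the hour angle is zero, so the zenith angle equals |ϕ − δ| = |-24.7° − (+13.700°)| = 38.400°.
Elevation = 90° − 38.400° = 51.6°.

51.6°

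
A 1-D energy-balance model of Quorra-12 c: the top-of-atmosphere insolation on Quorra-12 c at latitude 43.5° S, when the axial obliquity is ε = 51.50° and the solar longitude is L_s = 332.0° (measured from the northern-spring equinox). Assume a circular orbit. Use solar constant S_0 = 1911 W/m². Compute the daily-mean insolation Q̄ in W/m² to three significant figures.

Solar declination: sin δ = sin ε · sin L_s = sin 51.50° × sin 332.0° = -0.36741, so δ = -21.556°.
cos h₀ = −tan(-43.5°) tan(-21.556°) = -0.3749, h₀ = 1.9551 rad.
Bracket: h₀ sin ϕ sin δ + cos ϕ cos δ sin h₀ = 1.9551×-0.68835×-0.36741 + 0.72537×0.93006×0.92707 = 0.494458 + 0.625436 = 1.119894.
Q̄ = (S_0/π) × [bracket] = (1911/π) × 1.119894 = 681.2 W/m².

Q̄ ≈ 681 W/m²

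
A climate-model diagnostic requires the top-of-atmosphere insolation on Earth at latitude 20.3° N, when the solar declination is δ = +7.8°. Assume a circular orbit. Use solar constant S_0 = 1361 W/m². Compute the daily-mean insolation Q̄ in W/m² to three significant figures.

cos h₀ = −tan(+20.3°) tan(+7.800°) = -0.0507, h₀ = 1.6215 rad.
Bracket: h₀ sin ϕ sin δ + cos ϕ cos δ sin h₀ = 1.6215×0.34694×0.13572 + 0.93789×0.99075×0.99872 = 0.076351 + 0.928025 = 1.004376.
Q̄ = (S_0/π) × [bracket] = (1361/π) × 1.004376 = 435.1 W/m².

Q̄ ≈ 435 W/m²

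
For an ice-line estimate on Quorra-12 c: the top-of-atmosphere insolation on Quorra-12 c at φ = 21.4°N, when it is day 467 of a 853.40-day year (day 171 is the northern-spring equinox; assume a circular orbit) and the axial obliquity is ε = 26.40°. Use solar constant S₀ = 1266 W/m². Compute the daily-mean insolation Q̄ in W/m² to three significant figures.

Solar longitude: λ_s = 360° × (467 − 171)/853.40 = 124.865°.
sin δ = sin 26.40° × sin 124.865° = 0.36482, so δ = +21.397°.
cos H₀ = −tan(+21.4°) tan(+21.397°) = -0.1536, H₀ = 1.7250 rad.
Bracket: H₀ sin φ sin δ + cos φ cos δ sin H₀ = 1.7250×0.36488×0.36482 + 0.93106×0.93108×0.98814 = 0.229624 + 0.856610 = 1.086234.
Q̄ = (S₀/π) × [bracket] = (1266/π) × 1.086234 = 437.7 W/m².

Q̄ ≈ 438 W/m²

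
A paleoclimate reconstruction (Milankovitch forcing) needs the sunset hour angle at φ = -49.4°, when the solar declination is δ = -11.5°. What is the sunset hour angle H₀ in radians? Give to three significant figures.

cos H₀ = −tan φ · tan δ = −tan(-49.4°) × tan(-11.500°) = -0.2374, so H₀ = 1.8105 rad = 103.73°.

H₀ = 1.81 rad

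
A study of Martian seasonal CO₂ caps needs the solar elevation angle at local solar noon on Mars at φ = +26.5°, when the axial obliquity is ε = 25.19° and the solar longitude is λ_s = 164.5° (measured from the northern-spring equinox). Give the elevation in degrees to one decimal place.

70.0°

Solar declination: sin δ = sin ε · sin λ_s = sin 25.19° × sin 164.5° = 0.11374, so δ = +6.531°.
At local noon the hour angle is zero, so the zenith angle equals |φ − δ| = |+26.5° − (+6.531°)| = 19.969°.
Elevation = 90° − 19.969° = 70.0°.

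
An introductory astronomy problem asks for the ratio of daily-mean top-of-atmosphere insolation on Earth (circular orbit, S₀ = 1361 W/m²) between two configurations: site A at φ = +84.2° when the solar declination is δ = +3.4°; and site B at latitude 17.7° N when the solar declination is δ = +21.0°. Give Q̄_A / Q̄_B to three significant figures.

Q̄_A / Q̄_B ≈ 0.198

— Configuration A (φ=+84.2°):
cos H₀ = −tan(+84.2°) tan(+3.400°) = -0.5849, H₀ = 2.1955 rad.
Bracket: H₀ sin φ sin δ + cos φ cos δ sin H₀ = 2.1955×0.99488×0.05931 + 0.10106×0.99824×0.81111 = 0.129548 + 0.081827 = 0.211375.
Q̄ = (S₀/π) × [bracket] = (1361/π) × 0.211375 = 91.572 W/m².
— Configuration B (φ=+17.7°):
cos H₀ = −tan(+17.7°) tan(+21.000°) = -0.1225, H₀ = 1.6936 rad.
Bracket: H₀ sin φ sin δ + cos φ cos δ sin H₀ = 1.6936×0.30403×0.35837 + 0.95266×0.93358×0.99247 = 0.184527 + 0.882687 = 1.067214.
Q̄ = (S₀/π) × [bracket] = (1361/π) × 1.067214 = 462.34 W/m².
Ratio Q̄_A / Q̄_B = 91.572 / 462.34 = 0.1981.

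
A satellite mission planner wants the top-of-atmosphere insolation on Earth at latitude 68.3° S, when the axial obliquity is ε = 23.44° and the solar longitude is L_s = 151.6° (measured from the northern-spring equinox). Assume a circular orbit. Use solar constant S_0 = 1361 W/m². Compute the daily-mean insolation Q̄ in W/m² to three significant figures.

Q̄ ≈ 56.5 W/m²

Solar declination: sin δ = sin ε · sin L_s = sin 23.44° × sin 151.6° = 0.18920, so δ = +10.906°.
cos h₀ = −tan(-68.3°) tan(+10.906°) = 0.4842, h₀ = 1.0654 rad.
Bracket: h₀ sin ϕ sin δ + cos ϕ cos δ sin h₀ = 1.0654×-0.92913×0.18920 + 0.36975×0.98194×0.87497 = -0.187288 + 0.317677 = 0.130389.
Q̄ = (S_0/π) × [bracket] = (1361/π) × 0.130389 = 56.49 W/m².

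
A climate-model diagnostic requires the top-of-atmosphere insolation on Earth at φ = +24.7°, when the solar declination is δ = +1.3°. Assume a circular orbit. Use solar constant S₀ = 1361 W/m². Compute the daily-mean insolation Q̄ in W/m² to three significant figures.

Q̄ ≈ 400 W/m²

cos H₀ = −tan(+24.7°) tan(+1.300°) = -0.0104, H₀ = 1.5812 rad.
Bracket: H₀ sin φ sin δ + cos φ cos δ sin H₀ = 1.5812×0.41787×0.02269 + 0.90851×0.99974×0.99995 = 0.014992 + 0.908228 = 0.923220.
Q̄ = (S₀/π) × [bracket] = (1361/π) × 0.923220 = 400.0 W/m².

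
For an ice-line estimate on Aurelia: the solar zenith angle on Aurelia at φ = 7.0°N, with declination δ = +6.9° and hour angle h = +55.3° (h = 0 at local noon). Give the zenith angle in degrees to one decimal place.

cos θ_z = sin φ sin δ + cos φ cos δ cos h = 0.014641 + 0.560944 = 0.575585.
θ_z = arccos(0.575585) = 54.9°.

θ_z = 54.9°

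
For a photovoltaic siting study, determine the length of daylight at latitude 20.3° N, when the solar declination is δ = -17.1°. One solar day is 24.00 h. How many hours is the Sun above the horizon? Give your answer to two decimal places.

cos h₀ = −tan ϕ · tan δ = −tan(+20.3°) × tan(-17.100°) = 0.1138, so h₀ = 1.4567 rad = 83.47°.
Daylight = 2h₀/(2π) × 24.00 h = (1.4567/π) × 24.00 = 11.13 h.

11.13 h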